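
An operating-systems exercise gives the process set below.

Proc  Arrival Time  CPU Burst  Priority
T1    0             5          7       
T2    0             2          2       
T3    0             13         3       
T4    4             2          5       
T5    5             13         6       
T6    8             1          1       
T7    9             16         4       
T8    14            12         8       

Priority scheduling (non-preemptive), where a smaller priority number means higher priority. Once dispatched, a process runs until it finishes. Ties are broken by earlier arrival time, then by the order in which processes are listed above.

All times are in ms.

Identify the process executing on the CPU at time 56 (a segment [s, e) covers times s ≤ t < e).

Gantt: | T2 0-2 | T3 2-15 | T6 15-16 | T7 16-32 | T4 32-34 | T5 34-47 | T1 47-52 | T8 52-64 |
Completion: T1=52  T2=2  T3=15  T4=34  T5=47  T6=16  T7=32  T8=64
Turnaround (C−A): T1=52  T2=2  T3=15  T4=30  T5=42  T6=8  T7=23  T8=50

T8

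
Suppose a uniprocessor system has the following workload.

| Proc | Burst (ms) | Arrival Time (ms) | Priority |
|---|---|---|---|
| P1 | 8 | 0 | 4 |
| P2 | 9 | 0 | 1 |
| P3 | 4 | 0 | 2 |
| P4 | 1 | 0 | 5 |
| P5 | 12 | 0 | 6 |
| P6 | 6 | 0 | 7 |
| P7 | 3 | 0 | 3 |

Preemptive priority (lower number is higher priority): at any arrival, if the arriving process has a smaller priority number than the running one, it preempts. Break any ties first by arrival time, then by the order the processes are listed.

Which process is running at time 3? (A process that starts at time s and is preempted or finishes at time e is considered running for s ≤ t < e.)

Gantt: | P2 0-9 | P3 9-13 | P7 13-16 | P1 16-24 | P4 24-25 | P5 25-37 | P6 37-43 |
Completion: P1=24  P2=9  P3=13  P4=25  P5=37  P6=43  P7=16
Turnaround (C−A): P1=24  P2=9  P3=13  P4=25  P5=37  P6=43  P7=16

P2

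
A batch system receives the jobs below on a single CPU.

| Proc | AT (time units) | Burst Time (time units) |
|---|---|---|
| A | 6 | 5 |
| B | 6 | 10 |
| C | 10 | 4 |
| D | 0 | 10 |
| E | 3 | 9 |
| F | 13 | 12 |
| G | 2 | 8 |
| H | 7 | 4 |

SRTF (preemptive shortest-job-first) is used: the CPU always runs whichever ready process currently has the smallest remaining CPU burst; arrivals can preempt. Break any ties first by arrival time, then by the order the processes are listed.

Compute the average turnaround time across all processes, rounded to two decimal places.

25.13

Gantt: | D 0-10 | H 10-14 | C 14-18 | A 18-23 | G 23-31 | E 31-40 | B 40-50 | F 50-62 |
Completion: A=23  B=50  C=18  D=10  E=40  F=62  G=31  H=14
Turnaround (C−A): A=17  B=44  C=8  D=10  E=37  F=49  G=29  H=7
Turnaround times: A=17, B=44, C=8, D=10, E=37, F=49, G=29, H=7
Average turnaround = (17+44+8+10+37+49+29+7) / 8 = 201/8 = 25.13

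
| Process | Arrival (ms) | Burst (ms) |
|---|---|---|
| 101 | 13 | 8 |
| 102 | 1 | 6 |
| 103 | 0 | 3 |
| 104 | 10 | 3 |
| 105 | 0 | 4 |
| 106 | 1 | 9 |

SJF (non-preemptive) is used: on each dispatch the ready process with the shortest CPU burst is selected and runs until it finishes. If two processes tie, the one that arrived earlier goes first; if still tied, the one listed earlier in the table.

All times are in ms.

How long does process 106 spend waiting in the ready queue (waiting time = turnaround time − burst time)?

23

Timeline: | 103 0-3 | 105 3-7 | 102 7-13 | 104 13-16 | 101 16-24 | 106 24-33 |
Completion: 101=24  102=13  103=3  104=16  105=7  106=33
Turnaround (C−A): 101=11  102=12  103=3  104=6  105=7  106=32
Waiting(106) = turnaround − burst = 32 − 9 = 23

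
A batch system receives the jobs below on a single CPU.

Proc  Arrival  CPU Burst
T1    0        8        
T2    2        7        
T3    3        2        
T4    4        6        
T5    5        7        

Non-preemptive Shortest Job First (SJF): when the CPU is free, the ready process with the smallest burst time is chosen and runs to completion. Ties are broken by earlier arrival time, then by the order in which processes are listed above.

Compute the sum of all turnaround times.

73

Schedule: | T1 0-8 | T3 8-10 | T4 10-16 | T2 16-23 | T5 23-30 |
Completion: T1=8  T2=23  T3=10  T4=16  T5=30
Turnaround = completion − arrival: T1=8, T2=21, T3=7, T4=12, T5=25
Total turnaround = 8 + 21 + 7 + 12 + 25 = 73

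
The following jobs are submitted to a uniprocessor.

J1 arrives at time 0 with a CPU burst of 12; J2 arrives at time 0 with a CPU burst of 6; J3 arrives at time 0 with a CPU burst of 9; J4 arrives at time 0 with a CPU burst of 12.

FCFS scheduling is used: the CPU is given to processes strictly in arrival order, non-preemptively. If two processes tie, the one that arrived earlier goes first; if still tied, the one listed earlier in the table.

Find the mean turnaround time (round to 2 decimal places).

24.00

Timeline: | J1 0-12 | J2 12-18 | J3 18-27 | J4 27-39 |
Completion: J1=12  J2=18  J3=27  J4=39
Turnaround (C−A): J1=12  J2=18  J3=27  J4=39
Turnaround times: J1=12, J2=18, J3=27, J4=39
Average turnaround = (12+18+27+39) / 4 = 96/4 = 24.00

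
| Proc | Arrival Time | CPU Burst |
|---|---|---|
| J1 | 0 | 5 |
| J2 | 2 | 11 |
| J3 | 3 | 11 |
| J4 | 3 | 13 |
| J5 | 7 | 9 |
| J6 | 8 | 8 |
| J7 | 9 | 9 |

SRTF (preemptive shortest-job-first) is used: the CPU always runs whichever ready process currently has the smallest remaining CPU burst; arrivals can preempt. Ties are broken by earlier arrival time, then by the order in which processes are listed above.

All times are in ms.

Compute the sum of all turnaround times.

Schedule: | J1 0-5 | J2 5-16 | J6 16-24 | J5 24-33 | J7 33-42 | J3 42-53 | J4 53-66 |
Completion: J1=5  J2=16  J3=53  J4=66  J5=33  J6=24  J7=42
Turnaround (C−A): J1=5  J2=14  J3=50  J4=63  J5=26  J6=16  J7=33
Turnaround = completion − arrival: J1=5, J2=14, J3=50, J4=63, J5=26, J6=16, J7=33
Total turnaround = 5 + 14 + 50 + 63 + 26 + 16 + 33 = 207

207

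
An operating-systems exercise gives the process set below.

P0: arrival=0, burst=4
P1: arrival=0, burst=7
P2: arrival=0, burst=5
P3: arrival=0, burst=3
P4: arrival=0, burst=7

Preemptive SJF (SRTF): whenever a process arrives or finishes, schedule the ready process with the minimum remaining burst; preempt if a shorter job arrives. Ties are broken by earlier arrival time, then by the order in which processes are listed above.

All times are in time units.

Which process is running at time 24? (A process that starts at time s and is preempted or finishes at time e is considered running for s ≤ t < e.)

P4

Gantt: | P3 0-3 | P0 3-7 | P2 7-12 | P1 12-19 | P4 19-26 |
Completion: P0=7  P1=19  P2=12  P3=3  P4=26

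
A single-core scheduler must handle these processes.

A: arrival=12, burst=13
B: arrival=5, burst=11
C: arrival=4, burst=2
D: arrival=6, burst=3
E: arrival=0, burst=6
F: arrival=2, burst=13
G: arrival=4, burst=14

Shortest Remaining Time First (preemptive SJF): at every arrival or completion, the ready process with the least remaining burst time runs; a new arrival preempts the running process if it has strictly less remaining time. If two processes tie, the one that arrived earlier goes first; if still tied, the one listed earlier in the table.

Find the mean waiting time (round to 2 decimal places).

13.86

Schedule: | E 0-6 | C 6-8 | D 8-11 | B 11-22 | F 22-35 | A 35-48 | G 48-62 |
Completion: A=48  B=22  C=8  D=11  E=6  F=35  G=62
Turnaround (C−A): A=36  B=17  C=4  D=5  E=6  F=33  G=58
Waiting times: A=23, B=6, C=2, D=2, E=0, F=20, G=44
Average waiting = (23+6+2+2+0+20+44) / 7 = 97/7 = 13.86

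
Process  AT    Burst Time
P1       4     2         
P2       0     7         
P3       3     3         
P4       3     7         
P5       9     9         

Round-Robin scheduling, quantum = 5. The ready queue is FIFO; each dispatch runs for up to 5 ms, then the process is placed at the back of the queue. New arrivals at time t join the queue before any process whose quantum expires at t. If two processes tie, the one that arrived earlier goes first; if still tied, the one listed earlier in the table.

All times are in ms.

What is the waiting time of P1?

Gantt: | P2 0-5 | P3 5-8 | P4 8-13 | P1 13-15 | P2 15-17 | P5 17-22 | P4 22-24 | P5 24-28 |
Completion: P1=15  P2=17  P3=8  P4=24  P5=28
Turnaround (C−A): P1=11  P2=17  P3=5  P4=21  P5=19
Waiting(P1) = turnaround − burst = 11 − 2 = 9

9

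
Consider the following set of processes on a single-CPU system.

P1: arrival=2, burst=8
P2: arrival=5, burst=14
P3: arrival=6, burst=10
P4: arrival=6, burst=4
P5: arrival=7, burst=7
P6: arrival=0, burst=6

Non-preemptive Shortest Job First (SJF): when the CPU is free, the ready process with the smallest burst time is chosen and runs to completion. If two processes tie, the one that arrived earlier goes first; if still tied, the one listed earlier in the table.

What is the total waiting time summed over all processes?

Schedule: | P6 0-6 | P4 6-10 | P5 10-17 | P1 17-25 | P3 25-35 | P2 35-49 |
Completion: P1=25  P2=49  P3=35  P4=10  P5=17  P6=6
Waiting = turnaround − burst: P1=15, P2=30, P3=19, P4=0, P5=3, P6=0
Total waiting = 15 + 30 + 19 + 0 + 3 + 0 = 67

67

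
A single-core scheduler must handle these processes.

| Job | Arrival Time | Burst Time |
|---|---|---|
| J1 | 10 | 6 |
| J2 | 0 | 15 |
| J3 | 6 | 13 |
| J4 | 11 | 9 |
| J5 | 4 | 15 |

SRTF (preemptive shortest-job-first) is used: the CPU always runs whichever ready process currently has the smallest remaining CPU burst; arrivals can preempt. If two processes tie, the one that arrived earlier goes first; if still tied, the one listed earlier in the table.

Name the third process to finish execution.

Gantt: | J2 0-15 | J1 15-21 | J4 21-30 | J3 30-43 | J5 43-58 |
Completion: J1=21  J2=15  J3=43  J4=30  J5=58
Turnaround (C−A): J1=11  J2=15  J3=37  J4=19  J5=54
Finish order: J2 → J1 → J4 → J3 → J5

J4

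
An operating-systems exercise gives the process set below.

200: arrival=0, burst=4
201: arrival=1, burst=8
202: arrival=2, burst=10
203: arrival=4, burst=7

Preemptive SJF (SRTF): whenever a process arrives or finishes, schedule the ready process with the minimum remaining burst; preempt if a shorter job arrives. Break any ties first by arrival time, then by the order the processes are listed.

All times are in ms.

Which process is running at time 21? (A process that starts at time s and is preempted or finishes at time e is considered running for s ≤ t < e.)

Timeline: | 200 0-4 | 203 4-11 | 201 11-19 | 202 19-29 |
Completion: 200=4  201=19  202=29  203=11

202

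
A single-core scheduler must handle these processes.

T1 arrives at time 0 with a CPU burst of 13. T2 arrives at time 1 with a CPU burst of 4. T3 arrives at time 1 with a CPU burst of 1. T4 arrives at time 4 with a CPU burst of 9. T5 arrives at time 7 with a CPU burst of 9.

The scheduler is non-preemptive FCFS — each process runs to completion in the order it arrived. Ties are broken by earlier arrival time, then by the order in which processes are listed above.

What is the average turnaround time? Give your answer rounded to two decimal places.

Gantt: | T1 0-13 | T2 13-17 | T3 17-18 | T4 18-27 | T5 27-36 |
Completion: T1=13  T2=17  T3=18  T4=27  T5=36
Turnaround (C−A): T1=13  T2=16  T3=17  T4=23  T5=29
Turnaround times: T1=13, T2=16, T3=17, T4=23, T5=29
Average turnaround = (13+16+17+23+29) / 5 = 98/5 = 19.60

19.60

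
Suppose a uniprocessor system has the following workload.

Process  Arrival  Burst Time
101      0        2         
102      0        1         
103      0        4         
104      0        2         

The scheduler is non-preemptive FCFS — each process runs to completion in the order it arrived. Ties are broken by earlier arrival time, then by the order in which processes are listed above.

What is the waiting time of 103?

3

Gantt: | 101 0-2 | 102 2-3 | 103 3-7 | 104 7-9 |
Completion: 101=2  102=3  103=7  104=9
Turnaround (C−A): 101=2  102=3  103=7  104=9
Waiting(103) = turnaround − burst = 7 − 4 = 3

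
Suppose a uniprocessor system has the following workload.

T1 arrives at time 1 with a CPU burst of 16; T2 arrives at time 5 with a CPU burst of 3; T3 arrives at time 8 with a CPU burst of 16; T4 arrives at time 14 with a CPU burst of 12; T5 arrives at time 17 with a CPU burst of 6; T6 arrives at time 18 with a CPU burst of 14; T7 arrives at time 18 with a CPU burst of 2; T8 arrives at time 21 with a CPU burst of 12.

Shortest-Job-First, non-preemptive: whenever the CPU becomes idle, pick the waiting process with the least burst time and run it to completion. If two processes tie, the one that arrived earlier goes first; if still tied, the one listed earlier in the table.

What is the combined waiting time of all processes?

144

Gantt: | idle 0-1 | T1 1-17 | T2 17-20 | T7 20-22 | T5 22-28 | T4 28-40 | T8 40-52 | T6 52-66 | T3 66-82 |
Completion: T1=17  T2=20  T3=82  T4=40  T5=28  T6=66  T7=22  T8=52
Turnaround (C−A): T1=16  T2=15  T3=74  T4=26  T5=11  T6=48  T7=4  T8=31
Waiting = turnaround − burst: T1=0, T2=12, T3=58, T4=14, T5=5, T6=34, T7=2, T8=19
Total waiting = 0 + 12 + 58 + 14 + 5 + 34 + 2 + 19 = 144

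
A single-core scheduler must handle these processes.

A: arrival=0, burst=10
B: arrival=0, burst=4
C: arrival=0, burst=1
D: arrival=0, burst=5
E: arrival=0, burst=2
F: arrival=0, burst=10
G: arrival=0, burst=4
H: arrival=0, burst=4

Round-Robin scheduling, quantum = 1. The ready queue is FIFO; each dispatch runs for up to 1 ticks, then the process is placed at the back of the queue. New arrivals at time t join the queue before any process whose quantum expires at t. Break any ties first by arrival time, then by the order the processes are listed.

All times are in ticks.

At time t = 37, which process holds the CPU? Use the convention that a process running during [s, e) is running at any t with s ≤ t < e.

F

Timeline: | A 0-1 | B 1-2 | C 2-3 | D 3-4 | E 4-5 | F 5-6 | G 6-7 | H 7-8 | A 8-9 | B 9-10 | D 10-11 | E 11-12 | F 12-13 | G 13-14 | H 14-15 | A 15-16 | B 16-17 | D 17-18 | F 18-19 | G 19-20 | H 20-21 | A 21-22 | B 22-23 | D 23-24 | F 24-25 | G 25-26 | H 26-27 | A 27-28 | D 28-29 | F 29-30 | A 30-31 | F 31-32 | A 32-33 | F 33-34 | A 34-35 | F 35-36 | A 36-37 | F 37-38 | A 38-39 | F 39-40 |
Completion: A=39  B=23  C=3  D=29  E=12  F=40  G=26  H=27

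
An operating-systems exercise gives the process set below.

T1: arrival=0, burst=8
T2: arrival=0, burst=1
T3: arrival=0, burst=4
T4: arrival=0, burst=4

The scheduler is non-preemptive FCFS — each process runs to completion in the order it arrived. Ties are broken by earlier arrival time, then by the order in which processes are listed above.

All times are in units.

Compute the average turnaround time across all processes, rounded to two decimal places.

Gantt: | T1 0-8 | T2 8-9 | T3 9-13 | T4 13-17 |
Completion: T1=8  T2=9  T3=13  T4=17
Turnaround (C−A): T1=8  T2=9  T3=13  T4=17
Turnaround times: T1=8, T2=9, T3=13, T4=17
Average turnaround = (8+9+13+17) / 4 = 47/4 = 11.75

11.75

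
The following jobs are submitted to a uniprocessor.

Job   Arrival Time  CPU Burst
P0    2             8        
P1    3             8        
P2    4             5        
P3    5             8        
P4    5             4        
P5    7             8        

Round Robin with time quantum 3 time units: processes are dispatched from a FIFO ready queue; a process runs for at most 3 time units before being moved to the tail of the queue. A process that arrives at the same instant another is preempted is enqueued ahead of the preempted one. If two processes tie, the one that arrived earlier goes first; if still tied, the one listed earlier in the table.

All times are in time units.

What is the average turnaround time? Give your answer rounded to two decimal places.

31.83

Gantt: | idle 0-2 | P0 2-5 | P1 5-8 | P2 8-11 | P3 11-14 | P4 14-17 | P0 17-20 | P5 20-23 | P1 23-26 | P2 26-28 | P3 28-31 | P4 31-32 | P0 32-34 | P5 34-37 | P1 37-39 | P3 39-41 | P5 41-43 |
Completion: P0=34  P1=39  P2=28  P3=41  P4=32  P5=43
Turnaround times: P0=32, P1=36, P2=24, P3=36, P4=27, P5=36
Average turnaround = (32+36+24+36+27+36) / 6 = 191/6 = 31.83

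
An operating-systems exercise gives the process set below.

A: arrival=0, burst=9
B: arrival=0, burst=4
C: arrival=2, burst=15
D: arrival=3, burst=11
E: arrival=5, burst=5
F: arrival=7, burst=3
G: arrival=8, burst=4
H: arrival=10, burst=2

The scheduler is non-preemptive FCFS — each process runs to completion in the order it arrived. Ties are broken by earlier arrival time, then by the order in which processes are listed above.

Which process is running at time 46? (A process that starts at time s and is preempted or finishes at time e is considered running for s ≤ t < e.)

F

Schedule: | A 0-9 | B 9-13 | C 13-28 | D 28-39 | E 39-44 | F 44-47 | G 47-51 | H 51-53 |
Completion: A=9  B=13  C=28  D=39  E=44  F=47  G=51  H=53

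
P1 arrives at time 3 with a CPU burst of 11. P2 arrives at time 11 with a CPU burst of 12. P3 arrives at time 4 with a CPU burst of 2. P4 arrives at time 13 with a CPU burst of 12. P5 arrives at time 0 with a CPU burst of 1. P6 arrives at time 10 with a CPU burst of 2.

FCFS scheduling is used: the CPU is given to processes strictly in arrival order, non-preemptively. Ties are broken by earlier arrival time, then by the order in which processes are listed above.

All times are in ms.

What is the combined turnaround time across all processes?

80

Schedule: | P5 0-1 | idle 1-3 | P1 3-14 | P3 14-16 | P6 16-18 | P2 18-30 | P4 30-42 |
Completion: P1=14  P2=30  P3=16  P4=42  P5=1  P6=18
Turnaround = completion − arrival: P1=11, P2=19, P3=12, P4=29, P5=1, P6=8
Total turnaround = 11 + 19 + 12 + 29 + 1 + 8 = 80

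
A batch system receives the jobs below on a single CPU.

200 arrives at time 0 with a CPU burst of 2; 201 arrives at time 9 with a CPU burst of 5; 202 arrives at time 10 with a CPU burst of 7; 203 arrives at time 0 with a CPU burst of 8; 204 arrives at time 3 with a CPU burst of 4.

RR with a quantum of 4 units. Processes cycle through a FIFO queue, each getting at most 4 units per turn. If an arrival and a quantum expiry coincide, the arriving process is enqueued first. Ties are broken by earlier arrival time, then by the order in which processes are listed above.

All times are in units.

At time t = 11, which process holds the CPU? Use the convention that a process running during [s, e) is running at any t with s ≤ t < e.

203

Timeline: | 200 0-2 | 203 2-6 | 204 6-10 | 203 10-14 | 201 14-18 | 202 18-22 | 201 22-23 | 202 23-26 |
Completion: 200=2  201=23  202=26  203=14  204=10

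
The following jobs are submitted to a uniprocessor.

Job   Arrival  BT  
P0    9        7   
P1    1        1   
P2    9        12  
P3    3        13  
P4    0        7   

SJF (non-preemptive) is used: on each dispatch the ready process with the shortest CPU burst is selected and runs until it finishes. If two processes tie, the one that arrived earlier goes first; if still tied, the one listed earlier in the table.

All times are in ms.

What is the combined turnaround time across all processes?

82

Timeline: | P4 0-7 | P1 7-8 | P3 8-21 | P0 21-28 | P2 28-40 |
Completion: P0=28  P1=8  P2=40  P3=21  P4=7
Turnaround = completion − arrival: P0=19, P1=7, P2=31, P3=18, P4=7
Total turnaround = 19 + 7 + 31 + 18 + 7 = 82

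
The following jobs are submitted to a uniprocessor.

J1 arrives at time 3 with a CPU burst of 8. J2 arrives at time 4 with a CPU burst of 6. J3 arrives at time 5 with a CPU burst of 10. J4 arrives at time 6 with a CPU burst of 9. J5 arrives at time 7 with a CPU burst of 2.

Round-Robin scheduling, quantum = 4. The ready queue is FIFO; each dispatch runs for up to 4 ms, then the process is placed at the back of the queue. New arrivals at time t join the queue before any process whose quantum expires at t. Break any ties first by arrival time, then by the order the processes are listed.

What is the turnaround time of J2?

Schedule: | idle 0-3 | J1 3-7 | J2 7-11 | J3 11-15 | J4 15-19 | J5 19-21 | J1 21-25 | J2 25-27 | J3 27-31 | J4 31-35 | J3 35-37 | J4 37-38 |
Completion: J1=25  J2=27  J3=37  J4=38  J5=21
Turnaround (C−A): J1=22  J2=23  J3=32  J4=32  J5=14
Turnaround(J2) = completion − arrival = 27 − 4 = 23

23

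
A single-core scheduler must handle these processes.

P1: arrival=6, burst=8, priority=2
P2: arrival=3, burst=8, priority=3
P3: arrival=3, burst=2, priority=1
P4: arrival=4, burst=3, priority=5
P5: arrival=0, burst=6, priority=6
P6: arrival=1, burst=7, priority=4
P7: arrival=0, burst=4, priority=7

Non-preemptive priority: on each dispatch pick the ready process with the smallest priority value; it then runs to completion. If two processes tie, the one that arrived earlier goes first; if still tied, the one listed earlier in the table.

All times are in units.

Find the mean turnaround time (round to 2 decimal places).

20.00

Gantt: | P5 0-6 | P3 6-8 | P1 8-16 | P2 16-24 | P6 24-31 | P4 31-34 | P7 34-38 |
Completion: P1=16  P2=24  P3=8  P4=34  P5=6  P6=31  P7=38
Turnaround times: P1=10, P2=21, P3=5, P4=30, P5=6, P6=30, P7=38
Average turnaround = (10+21+5+30+6+30+38) / 7 = 140/7 = 20.00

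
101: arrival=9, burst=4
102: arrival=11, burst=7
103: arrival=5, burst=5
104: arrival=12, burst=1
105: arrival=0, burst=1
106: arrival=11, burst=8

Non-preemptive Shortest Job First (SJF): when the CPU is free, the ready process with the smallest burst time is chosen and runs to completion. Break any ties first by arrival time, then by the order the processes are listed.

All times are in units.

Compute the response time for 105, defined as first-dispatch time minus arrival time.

0

Gantt: | 105 0-1 | idle 1-5 | 103 5-10 | 101 10-14 | 104 14-15 | 102 15-22 | 106 22-30 |
Completion: 101=14  102=22  103=10  104=15  105=1  106=30
Response(105) = first start − arrival = 0 − 0 = 0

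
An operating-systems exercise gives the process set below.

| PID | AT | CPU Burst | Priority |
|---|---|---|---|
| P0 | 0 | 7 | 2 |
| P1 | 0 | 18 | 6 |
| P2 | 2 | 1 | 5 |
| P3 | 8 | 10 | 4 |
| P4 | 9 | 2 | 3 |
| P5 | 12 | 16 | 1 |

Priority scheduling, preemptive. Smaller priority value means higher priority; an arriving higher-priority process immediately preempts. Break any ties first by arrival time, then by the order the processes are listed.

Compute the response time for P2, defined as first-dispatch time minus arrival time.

5

Schedule: | P0 0-7 | P2 7-8 | P3 8-9 | P4 9-11 | P3 11-12 | P5 12-28 | P3 28-36 | P1 36-54 |
Completion: P0=7  P1=54  P2=8  P3=36  P4=11  P5=28
Response(P2) = first start − arrival = 7 − 2 = 5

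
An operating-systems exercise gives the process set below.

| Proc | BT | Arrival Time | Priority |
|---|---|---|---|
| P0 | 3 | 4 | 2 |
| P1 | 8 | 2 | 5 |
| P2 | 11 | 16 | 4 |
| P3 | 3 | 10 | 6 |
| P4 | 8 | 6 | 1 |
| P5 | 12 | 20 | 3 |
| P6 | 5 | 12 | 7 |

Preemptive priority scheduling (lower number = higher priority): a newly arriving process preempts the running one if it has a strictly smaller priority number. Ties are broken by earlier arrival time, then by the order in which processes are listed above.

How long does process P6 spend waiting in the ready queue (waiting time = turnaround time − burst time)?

Timeline: | idle 0-2 | P1 2-4 | P0 4-6 | P4 6-14 | P0 14-15 | P1 15-16 | P2 16-20 | P5 20-32 | P2 32-39 | P1 39-44 | P3 44-47 | P6 47-52 |
Completion: P0=15  P1=44  P2=39  P3=47  P4=14  P5=32  P6=52
Turnaround (C−A): P0=11  P1=42  P2=23  P3=37  P4=8  P5=12  P6=40
Waiting(P6) = turnaround − burst = 40 − 5 = 35

35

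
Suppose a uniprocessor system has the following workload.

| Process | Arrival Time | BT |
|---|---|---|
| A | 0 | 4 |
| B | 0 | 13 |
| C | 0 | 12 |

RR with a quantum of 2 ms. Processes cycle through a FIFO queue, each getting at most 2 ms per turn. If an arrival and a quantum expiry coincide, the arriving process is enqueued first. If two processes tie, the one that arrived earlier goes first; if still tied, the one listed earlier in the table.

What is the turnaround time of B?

29

Gantt: | A 0-2 | B 2-4 | C 4-6 | A 6-8 | B 8-10 | C 10-12 | B 12-14 | C 14-16 | B 16-18 | C 18-20 | B 20-22 | C 22-24 | B 24-26 | C 26-28 | B 28-29 |
Completion: A=8  B=29  C=28
Turnaround(B) = completion − arrival = 29 − 0 = 29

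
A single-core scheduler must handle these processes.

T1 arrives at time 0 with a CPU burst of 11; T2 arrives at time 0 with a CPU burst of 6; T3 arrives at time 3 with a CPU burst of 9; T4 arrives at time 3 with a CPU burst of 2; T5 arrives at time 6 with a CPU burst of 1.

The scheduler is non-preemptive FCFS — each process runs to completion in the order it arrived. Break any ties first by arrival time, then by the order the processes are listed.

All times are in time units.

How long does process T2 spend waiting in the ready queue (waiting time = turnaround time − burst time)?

11

Schedule: | T1 0-11 | T2 11-17 | T3 17-26 | T4 26-28 | T5 28-29 |
Completion: T1=11  T2=17  T3=26  T4=28  T5=29
Turnaround (C−A): T1=11  T2=17  T3=23  T4=25  T5=23
Waiting(T2) = turnaround − burst = 17 − 6 = 11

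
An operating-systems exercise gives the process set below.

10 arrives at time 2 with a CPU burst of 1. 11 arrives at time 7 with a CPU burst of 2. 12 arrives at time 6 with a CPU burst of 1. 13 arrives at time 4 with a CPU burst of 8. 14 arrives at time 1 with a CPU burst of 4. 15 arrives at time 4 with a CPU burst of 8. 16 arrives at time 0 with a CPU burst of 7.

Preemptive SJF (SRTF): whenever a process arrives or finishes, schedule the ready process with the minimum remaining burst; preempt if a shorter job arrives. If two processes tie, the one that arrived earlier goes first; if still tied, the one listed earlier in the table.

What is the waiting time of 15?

Schedule: | 16 0-1 | 14 1-2 | 10 2-3 | 14 3-6 | 12 6-7 | 11 7-9 | 16 9-15 | 13 15-23 | 15 23-31 |
Completion: 10=3  11=9  12=7  13=23  14=6  15=31  16=15
Turnaround (C−A): 10=1  11=2  12=1  13=19  14=5  15=27  16=15
Waiting(15) = turnaround − burst = 27 − 8 = 19

19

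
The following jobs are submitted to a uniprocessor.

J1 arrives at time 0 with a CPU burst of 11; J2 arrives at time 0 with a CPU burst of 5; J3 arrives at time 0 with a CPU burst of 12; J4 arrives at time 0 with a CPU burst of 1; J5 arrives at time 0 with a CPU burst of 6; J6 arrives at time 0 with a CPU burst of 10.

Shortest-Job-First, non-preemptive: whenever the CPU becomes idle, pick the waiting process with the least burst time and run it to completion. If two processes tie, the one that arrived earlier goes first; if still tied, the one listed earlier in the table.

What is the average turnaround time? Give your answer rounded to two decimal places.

19.83

Timeline: | J4 0-1 | J2 1-6 | J5 6-12 | J6 12-22 | J1 22-33 | J3 33-45 |
Completion: J1=33  J2=6  J3=45  J4=1  J5=12  J6=22
Turnaround (C−A): J1=33  J2=6  J3=45  J4=1  J5=12  J6=22
Turnaround times: J1=33, J2=6, J3=45, J4=1, J5=12, J6=22
Average turnaround = (33+6+45+1+12+22) / 6 = 119/6 = 19.83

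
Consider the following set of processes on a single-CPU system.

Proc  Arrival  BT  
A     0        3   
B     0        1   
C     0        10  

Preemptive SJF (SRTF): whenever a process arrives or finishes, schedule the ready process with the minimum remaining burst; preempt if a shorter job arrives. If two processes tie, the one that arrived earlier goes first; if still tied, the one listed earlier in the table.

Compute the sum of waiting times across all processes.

5

Gantt: | B 0-1 | A 1-4 | C 4-14 |
Completion: A=4  B=1  C=14
Turnaround (C−A): A=4  B=1  C=14
Waiting = turnaround − burst: A=1, B=0, C=4
Total waiting = 1 + 0 + 4 = 5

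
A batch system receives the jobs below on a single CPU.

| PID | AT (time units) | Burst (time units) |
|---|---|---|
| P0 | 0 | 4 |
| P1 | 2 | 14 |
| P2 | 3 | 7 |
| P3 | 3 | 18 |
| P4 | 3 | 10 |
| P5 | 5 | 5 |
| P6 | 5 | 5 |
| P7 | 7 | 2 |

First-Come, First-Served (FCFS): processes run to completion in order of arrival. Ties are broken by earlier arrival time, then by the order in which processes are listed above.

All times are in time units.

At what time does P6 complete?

63

Schedule: | P0 0-4 | P1 4-18 | P2 18-25 | P3 25-43 | P4 43-53 | P5 53-58 | P6 58-63 | P7 63-65 |
Completion: P0=4  P1=18  P2=25  P3=43  P4=53  P5=58  P6=63  P7=65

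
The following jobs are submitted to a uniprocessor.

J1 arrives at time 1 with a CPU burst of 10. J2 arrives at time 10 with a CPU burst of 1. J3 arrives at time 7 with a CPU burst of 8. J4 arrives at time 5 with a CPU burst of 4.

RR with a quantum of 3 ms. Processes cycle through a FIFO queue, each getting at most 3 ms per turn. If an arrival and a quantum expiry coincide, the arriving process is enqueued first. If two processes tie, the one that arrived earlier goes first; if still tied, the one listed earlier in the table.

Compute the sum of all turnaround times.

58

Gantt: | idle 0-1 | J1 1-7 | J4 7-10 | J3 10-13 | J1 13-16 | J2 16-17 | J4 17-18 | J3 18-21 | J1 21-22 | J3 22-24 |
Completion: J1=22  J2=17  J3=24  J4=18
Turnaround = completion − arrival: J1=21, J2=7, J3=17, J4=13
Total turnaround = 21 + 7 + 17 + 13 = 58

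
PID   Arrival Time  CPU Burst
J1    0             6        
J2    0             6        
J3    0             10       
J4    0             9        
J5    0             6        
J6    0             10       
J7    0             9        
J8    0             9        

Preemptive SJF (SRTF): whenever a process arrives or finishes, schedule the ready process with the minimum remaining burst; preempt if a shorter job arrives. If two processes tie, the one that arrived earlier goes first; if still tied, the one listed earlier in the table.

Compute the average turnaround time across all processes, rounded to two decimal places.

33.00

Timeline: | J1 0-6 | J2 6-12 | J5 12-18 | J4 18-27 | J7 27-36 | J8 36-45 | J3 45-55 | J6 55-65 |
Completion: J1=6  J2=12  J3=55  J4=27  J5=18  J6=65  J7=36  J8=45
Turnaround times: J1=6, J2=12, J3=55, J4=27, J5=18, J6=65, J7=36, J8=45
Average turnaround = (6+12+55+27+18+65+36+45) / 8 = 264/8 = 33.00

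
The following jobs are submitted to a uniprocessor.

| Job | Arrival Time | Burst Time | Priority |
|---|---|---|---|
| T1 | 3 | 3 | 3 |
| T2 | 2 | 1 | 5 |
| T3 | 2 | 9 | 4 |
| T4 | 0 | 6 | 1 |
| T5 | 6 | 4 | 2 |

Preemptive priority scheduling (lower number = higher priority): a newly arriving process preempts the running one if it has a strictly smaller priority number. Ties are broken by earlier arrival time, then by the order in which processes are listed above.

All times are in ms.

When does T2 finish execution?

Timeline: | T4 0-6 | T5 6-10 | T1 10-13 | T3 13-22 | T2 22-23 |
Completion: T1=13  T2=23  T3=22  T4=6  T5=10

23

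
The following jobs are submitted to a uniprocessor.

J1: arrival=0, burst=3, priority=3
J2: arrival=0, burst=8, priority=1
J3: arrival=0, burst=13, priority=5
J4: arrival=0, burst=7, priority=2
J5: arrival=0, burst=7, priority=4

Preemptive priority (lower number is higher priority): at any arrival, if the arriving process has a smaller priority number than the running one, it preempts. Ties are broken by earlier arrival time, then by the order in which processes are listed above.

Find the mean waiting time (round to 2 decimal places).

Schedule: | J2 0-8 | J4 8-15 | J1 15-18 | J5 18-25 | J3 25-38 |
Completion: J1=18  J2=8  J3=38  J4=15  J5=25
Turnaround (C−A): J1=18  J2=8  J3=38  J4=15  J5=25
Waiting times: J1=15, J2=0, J3=25, J4=8, J5=18
Average waiting = (15+0+25+8+18) / 5 = 66/5 = 13.20

13.20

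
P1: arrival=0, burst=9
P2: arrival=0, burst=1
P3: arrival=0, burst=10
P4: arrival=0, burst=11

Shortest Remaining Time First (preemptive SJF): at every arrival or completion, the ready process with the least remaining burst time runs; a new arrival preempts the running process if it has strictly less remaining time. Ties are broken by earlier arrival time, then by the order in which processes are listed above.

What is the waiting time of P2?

0

Gantt: | P2 0-1 | P1 1-10 | P3 10-20 | P4 20-31 |
Completion: P1=10  P2=1  P3=20  P4=31
Turnaround (C−A): P1=10  P2=1  P3=20  P4=31
Waiting(P2) = turnaround − burst = 1 − 1 = 0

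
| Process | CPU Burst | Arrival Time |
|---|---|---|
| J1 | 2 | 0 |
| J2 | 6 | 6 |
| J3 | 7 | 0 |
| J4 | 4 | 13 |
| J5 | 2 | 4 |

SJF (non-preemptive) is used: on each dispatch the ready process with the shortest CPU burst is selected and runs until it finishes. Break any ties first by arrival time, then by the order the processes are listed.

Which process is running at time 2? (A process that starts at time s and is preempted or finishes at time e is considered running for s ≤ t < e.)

Timeline: | J1 0-2 | J3 2-9 | J5 9-11 | J2 11-17 | J4 17-21 |
Completion: J1=2  J2=17  J3=9  J4=21  J5=11

J3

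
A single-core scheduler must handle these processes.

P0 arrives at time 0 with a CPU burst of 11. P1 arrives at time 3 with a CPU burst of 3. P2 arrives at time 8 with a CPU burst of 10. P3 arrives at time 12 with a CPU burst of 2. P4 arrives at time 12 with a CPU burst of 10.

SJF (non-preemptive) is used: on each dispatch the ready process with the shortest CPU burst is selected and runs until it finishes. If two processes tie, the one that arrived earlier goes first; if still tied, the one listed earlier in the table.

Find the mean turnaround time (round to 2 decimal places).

13.60

Timeline: | P0 0-11 | P1 11-14 | P3 14-16 | P2 16-26 | P4 26-36 |
Completion: P0=11  P1=14  P2=26  P3=16  P4=36
Turnaround times: P0=11, P1=11, P2=18, P3=4, P4=24
Average turnaround = (11+11+18+4+24) / 5 = 68/5 = 13.60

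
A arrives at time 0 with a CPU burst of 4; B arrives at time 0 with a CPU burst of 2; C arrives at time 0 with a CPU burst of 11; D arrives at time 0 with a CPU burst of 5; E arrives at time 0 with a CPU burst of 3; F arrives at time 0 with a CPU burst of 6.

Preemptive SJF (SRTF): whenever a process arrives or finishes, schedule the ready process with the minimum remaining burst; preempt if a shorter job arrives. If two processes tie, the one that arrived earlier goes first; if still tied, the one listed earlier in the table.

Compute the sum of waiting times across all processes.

50

Timeline: | B 0-2 | E 2-5 | A 5-9 | D 9-14 | F 14-20 | C 20-31 |
Completion: A=9  B=2  C=31  D=14  E=5  F=20
Turnaround (C−A): A=9  B=2  C=31  D=14  E=5  F=20
Waiting = turnaround − burst: A=5, B=0, C=20, D=9, E=2, F=14
Total waiting = 5 + 0 + 20 + 9 + 2 + 14 = 50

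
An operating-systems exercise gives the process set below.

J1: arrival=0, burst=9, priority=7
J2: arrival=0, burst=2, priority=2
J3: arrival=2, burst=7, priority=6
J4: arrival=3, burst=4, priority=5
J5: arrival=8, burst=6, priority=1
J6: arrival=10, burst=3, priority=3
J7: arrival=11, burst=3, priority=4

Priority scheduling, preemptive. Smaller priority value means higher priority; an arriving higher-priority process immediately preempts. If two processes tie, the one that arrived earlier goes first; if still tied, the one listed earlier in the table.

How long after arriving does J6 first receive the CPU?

Timeline: | J2 0-2 | J3 2-3 | J4 3-7 | J3 7-8 | J5 8-14 | J6 14-17 | J7 17-20 | J3 20-25 | J1 25-34 |
Completion: J1=34  J2=2  J3=25  J4=7  J5=14  J6=17  J7=20
Turnaround (C−A): J1=34  J2=2  J3=23  J4=4  J5=6  J6=7  J7=9
Response(J6) = first start − arrival = 14 − 10 = 4

4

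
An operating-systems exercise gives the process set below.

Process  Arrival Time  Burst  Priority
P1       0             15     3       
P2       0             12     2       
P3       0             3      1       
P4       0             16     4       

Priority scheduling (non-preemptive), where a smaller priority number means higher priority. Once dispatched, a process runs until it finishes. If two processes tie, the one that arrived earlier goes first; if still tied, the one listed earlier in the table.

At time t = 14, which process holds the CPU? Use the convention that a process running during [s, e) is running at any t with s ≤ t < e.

P2

Gantt: | P3 0-3 | P2 3-15 | P1 15-30 | P4 30-46 |
Completion: P1=30  P2=15  P3=3  P4=46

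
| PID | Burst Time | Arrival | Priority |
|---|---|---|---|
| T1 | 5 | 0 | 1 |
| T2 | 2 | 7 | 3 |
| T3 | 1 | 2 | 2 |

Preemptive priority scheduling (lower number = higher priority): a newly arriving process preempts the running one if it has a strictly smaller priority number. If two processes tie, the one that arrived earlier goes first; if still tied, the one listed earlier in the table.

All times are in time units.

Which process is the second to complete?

Schedule: | T1 0-5 | T3 5-6 | idle 6-7 | T2 7-9 |
Completion: T1=5  T2=9  T3=6
Turnaround (C−A): T1=5  T2=2  T3=4
Finish order: T1 → T3 → T2

T3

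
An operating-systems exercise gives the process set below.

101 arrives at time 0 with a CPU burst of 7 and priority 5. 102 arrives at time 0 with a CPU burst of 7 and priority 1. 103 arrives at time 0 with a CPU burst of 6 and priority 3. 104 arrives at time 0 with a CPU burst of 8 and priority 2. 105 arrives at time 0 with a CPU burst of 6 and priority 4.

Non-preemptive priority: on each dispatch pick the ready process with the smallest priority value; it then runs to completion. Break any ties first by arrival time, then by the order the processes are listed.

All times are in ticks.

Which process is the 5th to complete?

101

Gantt: | 102 0-7 | 104 7-15 | 103 15-21 | 105 21-27 | 101 27-34 |
Completion: 101=34  102=7  103=21  104=15  105=27
Turnaround (C−A): 101=34  102=7  103=21  104=15  105=27
Finish order: 102 → 104 → 103 → 105 → 101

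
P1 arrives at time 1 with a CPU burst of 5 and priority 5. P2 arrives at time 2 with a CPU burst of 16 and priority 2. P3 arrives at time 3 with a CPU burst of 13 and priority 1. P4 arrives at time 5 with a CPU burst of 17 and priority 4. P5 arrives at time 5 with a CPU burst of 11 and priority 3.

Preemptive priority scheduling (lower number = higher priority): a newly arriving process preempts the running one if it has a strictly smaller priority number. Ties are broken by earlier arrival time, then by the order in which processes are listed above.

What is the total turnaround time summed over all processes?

Timeline: | idle 0-1 | P1 1-2 | P2 2-3 | P3 3-16 | P2 16-31 | P5 31-42 | P4 42-59 | P1 59-63 |
Completion: P1=63  P2=31  P3=16  P4=59  P5=42
Turnaround (C−A): P1=62  P2=29  P3=13  P4=54  P5=37
Turnaround = completion − arrival: P1=62, P2=29, P3=13, P4=54, P5=37
Total turnaround = 62 + 29 + 13 + 54 + 37 = 195

195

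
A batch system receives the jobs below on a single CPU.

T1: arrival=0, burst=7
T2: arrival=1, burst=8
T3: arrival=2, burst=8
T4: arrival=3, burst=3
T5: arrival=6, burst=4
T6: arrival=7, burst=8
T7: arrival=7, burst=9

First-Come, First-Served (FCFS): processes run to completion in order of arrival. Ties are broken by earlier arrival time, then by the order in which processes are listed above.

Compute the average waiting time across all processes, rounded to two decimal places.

16.14

Schedule: | T1 0-7 | T2 7-15 | T3 15-23 | T4 23-26 | T5 26-30 | T6 30-38 | T7 38-47 |
Completion: T1=7  T2=15  T3=23  T4=26  T5=30  T6=38  T7=47
Turnaround (C−A): T1=7  T2=14  T3=21  T4=23  T5=24  T6=31  T7=40
Waiting times: T1=0, T2=6, T3=13, T4=20, T5=20, T6=23, T7=31
Average waiting = (0+6+13+20+20+23+31) / 7 = 113/7 = 16.14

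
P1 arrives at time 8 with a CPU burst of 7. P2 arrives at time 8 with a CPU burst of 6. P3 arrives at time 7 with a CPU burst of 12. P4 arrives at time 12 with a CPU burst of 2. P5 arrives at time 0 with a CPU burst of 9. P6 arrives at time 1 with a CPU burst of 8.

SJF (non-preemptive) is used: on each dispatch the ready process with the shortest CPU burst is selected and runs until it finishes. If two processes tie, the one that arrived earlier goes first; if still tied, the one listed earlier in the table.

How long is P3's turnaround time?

37

Gantt: | P5 0-9 | P2 9-15 | P4 15-17 | P1 17-24 | P6 24-32 | P3 32-44 |
Completion: P1=24  P2=15  P3=44  P4=17  P5=9  P6=32
Turnaround(P3) = completion − arrival = 44 − 7 = 37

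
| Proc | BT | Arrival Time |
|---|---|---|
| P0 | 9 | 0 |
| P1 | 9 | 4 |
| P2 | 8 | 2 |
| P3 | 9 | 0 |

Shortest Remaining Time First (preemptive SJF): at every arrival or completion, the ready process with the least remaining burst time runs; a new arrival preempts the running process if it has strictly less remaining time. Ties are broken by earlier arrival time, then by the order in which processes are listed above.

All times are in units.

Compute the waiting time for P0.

Gantt: | P0 0-9 | P2 9-17 | P3 17-26 | P1 26-35 |
Completion: P0=9  P1=35  P2=17  P3=26
Turnaround (C−A): P0=9  P1=31  P2=15  P3=26
Waiting(P0) = turnaround − burst = 9 − 9 = 0

0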